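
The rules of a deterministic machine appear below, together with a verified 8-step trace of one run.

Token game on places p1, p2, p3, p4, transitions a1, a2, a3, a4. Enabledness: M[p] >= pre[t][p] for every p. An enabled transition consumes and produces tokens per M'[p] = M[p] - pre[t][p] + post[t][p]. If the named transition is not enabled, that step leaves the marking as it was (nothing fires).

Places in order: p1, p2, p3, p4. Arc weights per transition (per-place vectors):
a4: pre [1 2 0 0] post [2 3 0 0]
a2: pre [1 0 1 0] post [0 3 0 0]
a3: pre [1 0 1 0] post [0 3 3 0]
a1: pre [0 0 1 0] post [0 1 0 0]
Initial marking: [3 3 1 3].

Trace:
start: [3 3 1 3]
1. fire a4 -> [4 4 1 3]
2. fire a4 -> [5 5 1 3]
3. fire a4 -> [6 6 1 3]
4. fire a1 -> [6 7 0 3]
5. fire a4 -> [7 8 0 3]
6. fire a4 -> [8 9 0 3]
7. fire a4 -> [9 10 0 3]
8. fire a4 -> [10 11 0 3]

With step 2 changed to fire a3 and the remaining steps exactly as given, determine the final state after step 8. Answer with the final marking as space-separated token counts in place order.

8 13 2 3

(re-executing from step 2 with the substitution; state before step 2: [4 4 1 3])
2. fire a3 -> [3 7 3 3]
3. fire a4 -> [4 8 3 3]
4. fire a1 -> [4 9 2 3]
5. fire a4 -> [5 10 2 3]
6. fire a4 -> [6 11 2 3]
7. fire a4 -> [7 12 2 3]
8. fire a4 -> [8 13 2 3]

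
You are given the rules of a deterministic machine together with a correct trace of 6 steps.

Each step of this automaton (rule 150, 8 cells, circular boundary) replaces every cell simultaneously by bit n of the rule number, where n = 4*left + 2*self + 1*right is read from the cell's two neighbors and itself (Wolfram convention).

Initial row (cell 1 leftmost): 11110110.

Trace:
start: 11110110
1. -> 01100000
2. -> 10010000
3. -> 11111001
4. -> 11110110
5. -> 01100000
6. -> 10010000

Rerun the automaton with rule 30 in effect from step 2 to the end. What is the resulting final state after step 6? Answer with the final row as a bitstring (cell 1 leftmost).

11101110

(re-executing steps 2..6 under rule 30; state before step 2: 01100000)
2. -> 11010000
3. -> 10011001
4. -> 01110111
5. -> 01000100
6. -> 11101110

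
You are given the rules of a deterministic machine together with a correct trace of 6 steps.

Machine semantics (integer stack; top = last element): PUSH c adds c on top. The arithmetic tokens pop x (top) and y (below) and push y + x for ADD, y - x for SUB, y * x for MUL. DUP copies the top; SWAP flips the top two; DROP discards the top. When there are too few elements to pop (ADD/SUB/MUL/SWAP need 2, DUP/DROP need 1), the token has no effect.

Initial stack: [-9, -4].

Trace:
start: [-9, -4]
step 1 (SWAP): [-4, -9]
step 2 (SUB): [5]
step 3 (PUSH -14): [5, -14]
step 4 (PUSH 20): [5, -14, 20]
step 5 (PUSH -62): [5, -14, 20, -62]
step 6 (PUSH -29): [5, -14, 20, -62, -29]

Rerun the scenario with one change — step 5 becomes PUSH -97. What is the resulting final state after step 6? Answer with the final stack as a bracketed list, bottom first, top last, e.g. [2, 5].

[5, -14, 20, -97, -29]

(re-executing from step 5 with the substitution; state before step 5: [5, -14, 20])
step 5 (PUSH -97): [5, -14, 20, -97]
step 6 (PUSH -29): [5, -14, 20, -97, -29]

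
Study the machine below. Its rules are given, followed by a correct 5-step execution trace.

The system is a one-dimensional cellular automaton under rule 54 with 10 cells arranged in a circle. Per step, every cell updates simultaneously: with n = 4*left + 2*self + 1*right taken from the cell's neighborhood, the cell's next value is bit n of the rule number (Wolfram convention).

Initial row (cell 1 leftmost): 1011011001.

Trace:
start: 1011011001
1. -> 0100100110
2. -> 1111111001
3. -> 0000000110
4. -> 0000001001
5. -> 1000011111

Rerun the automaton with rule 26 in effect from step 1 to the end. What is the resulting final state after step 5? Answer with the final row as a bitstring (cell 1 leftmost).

(re-executing steps 1..5 under rule 26; state before step 1: 1011011001)
1. -> 0010010111
2. -> 1101100100
3. -> 1001011011
4. -> 0110010010
5. -> 1101101101

1101101101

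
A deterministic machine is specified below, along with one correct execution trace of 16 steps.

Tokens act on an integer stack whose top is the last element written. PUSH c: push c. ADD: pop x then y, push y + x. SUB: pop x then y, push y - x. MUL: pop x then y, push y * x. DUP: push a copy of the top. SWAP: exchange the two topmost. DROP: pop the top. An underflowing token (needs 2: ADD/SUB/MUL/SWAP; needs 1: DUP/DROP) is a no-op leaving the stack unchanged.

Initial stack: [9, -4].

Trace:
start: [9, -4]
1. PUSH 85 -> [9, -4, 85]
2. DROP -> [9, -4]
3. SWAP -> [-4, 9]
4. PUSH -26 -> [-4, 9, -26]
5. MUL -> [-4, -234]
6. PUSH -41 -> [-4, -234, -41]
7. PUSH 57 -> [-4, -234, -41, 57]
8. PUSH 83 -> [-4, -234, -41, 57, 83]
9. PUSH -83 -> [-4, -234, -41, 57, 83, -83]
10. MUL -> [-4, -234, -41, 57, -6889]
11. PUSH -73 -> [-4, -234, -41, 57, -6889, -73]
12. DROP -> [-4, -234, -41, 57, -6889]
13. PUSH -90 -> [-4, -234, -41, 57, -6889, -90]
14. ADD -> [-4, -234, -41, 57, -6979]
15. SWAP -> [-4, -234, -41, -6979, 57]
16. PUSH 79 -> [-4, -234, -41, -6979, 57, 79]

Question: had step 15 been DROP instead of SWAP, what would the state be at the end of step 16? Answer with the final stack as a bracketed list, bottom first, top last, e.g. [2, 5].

[-4, -234, -41, 57, 79]

(re-executing from step 15 with the substitution; state before step 15: [-4, -234, -41, 57, -6979])
15. DROP -> [-4, -234, -41, 57]
16. PUSH 79 -> [-4, -234, -41, 57, 79]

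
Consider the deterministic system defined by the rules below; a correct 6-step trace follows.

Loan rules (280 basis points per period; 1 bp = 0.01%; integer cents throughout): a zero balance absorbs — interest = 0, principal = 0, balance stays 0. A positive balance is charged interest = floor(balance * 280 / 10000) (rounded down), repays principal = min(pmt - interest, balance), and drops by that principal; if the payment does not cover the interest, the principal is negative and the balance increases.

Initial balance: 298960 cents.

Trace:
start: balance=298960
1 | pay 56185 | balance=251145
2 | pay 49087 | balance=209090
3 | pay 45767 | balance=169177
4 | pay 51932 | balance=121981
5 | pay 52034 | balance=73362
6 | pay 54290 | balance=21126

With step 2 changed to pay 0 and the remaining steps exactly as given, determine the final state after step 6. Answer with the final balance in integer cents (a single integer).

(re-executing from step 2 with the substitution; state before step 2: balance=251145)
2 | pay 0 | balance=258177
3 | pay 45767 | balance=219638
4 | pay 51932 | balance=173855
5 | pay 52034 | balance=126688
6 | pay 54290 | balance=75945

75945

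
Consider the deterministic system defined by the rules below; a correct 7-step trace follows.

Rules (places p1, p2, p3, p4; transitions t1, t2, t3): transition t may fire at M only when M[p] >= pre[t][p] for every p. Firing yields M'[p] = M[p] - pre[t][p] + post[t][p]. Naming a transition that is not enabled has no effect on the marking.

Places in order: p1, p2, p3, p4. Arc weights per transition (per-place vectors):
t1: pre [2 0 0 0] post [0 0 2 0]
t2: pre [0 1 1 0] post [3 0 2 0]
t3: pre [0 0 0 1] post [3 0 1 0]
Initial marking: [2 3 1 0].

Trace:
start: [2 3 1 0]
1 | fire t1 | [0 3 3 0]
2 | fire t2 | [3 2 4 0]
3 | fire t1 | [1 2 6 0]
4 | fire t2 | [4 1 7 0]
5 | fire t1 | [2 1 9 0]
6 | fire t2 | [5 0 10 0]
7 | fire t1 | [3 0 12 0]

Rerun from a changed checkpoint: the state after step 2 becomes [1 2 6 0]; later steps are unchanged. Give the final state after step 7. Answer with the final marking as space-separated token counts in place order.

3 0 12 0

state after step 2 := [1 2 6 0]
3 | fire t1 | [1 2 6 0]
4 | fire t2 | [4 1 7 0]
5 | fire t1 | [2 1 9 0]
6 | fire t2 | [5 0 10 0]
7 | fire t1 | [3 0 12 0]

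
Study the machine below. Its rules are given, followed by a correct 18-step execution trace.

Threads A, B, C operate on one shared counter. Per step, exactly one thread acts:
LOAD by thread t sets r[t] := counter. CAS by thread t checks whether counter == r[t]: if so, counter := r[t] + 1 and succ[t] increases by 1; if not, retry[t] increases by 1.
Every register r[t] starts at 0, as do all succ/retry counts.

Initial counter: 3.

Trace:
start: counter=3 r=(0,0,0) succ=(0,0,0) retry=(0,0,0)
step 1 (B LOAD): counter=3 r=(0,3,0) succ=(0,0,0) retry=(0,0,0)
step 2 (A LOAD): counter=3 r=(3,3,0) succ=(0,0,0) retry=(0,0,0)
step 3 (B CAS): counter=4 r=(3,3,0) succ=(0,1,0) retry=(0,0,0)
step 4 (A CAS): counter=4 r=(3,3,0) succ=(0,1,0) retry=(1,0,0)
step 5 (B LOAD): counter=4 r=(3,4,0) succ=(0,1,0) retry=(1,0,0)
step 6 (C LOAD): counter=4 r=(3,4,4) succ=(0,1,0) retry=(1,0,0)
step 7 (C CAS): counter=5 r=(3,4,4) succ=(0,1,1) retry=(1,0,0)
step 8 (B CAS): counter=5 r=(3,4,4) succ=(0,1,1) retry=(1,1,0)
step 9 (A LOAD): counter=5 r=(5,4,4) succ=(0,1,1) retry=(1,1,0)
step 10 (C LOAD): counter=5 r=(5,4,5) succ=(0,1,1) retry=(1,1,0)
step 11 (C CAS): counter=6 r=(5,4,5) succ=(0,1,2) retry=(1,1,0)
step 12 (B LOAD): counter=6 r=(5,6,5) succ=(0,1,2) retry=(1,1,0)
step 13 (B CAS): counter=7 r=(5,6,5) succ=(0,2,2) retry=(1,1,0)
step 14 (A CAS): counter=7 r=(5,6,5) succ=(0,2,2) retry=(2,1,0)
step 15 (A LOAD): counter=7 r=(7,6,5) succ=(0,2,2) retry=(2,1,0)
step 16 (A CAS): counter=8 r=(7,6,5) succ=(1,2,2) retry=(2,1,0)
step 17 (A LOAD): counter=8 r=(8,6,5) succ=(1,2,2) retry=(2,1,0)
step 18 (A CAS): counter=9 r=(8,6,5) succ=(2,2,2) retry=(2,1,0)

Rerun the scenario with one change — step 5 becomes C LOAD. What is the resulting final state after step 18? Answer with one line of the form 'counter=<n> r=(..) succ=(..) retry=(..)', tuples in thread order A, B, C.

counter=9 r=(8,6,5) succ=(2,2,2) retry=(2,1,0)

(re-executing from step 5 with the substitution; state before step 5: counter=4 r=(3,3,0) succ=(0,1,0) retry=(1,0,0))
step 5 (C LOAD): counter=4 r=(3,3,4) succ=(0,1,0) retry=(1,0,0)
step 6 (C LOAD): counter=4 r=(3,3,4) succ=(0,1,0) retry=(1,0,0)
step 7 (C CAS): counter=5 r=(3,3,4) succ=(0,1,1) retry=(1,0,0)
step 8 (B CAS): counter=5 r=(3,3,4) succ=(0,1,1) retry=(1,1,0)
step 9 (A LOAD): counter=5 r=(5,3,4) succ=(0,1,1) retry=(1,1,0)
step 10 (C LOAD): counter=5 r=(5,3,5) succ=(0,1,1) retry=(1,1,0)
step 11 (C CAS): counter=6 r=(5,3,5) succ=(0,1,2) retry=(1,1,0)
step 12 (B LOAD): counter=6 r=(5,6,5) succ=(0,1,2) retry=(1,1,0)
step 13 (B CAS): counter=7 r=(5,6,5) succ=(0,2,2) retry=(1,1,0)
step 14 (A CAS): counter=7 r=(5,6,5) succ=(0,2,2) retry=(2,1,0)
step 15 (A LOAD): counter=7 r=(7,6,5) succ=(0,2,2) retry=(2,1,0)
step 16 (A CAS): counter=8 r=(7,6,5) succ=(1,2,2) retry=(2,1,0)
step 17 (A LOAD): counter=8 r=(8,6,5) succ=(1,2,2) retry=(2,1,0)
step 18 (A CAS): counter=9 r=(8,6,5) succ=(2,2,2) retry=(2,1,0)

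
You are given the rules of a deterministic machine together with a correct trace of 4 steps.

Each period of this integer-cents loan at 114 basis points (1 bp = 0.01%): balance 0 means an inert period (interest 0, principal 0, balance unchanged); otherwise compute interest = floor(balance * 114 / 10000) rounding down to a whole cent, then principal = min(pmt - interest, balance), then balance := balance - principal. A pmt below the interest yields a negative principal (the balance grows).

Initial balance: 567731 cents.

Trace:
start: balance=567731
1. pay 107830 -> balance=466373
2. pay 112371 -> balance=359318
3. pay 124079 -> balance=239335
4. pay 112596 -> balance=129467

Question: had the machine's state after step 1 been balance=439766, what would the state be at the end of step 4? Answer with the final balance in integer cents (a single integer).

101940

state after step 1 := balance=439766
2. pay 112371 -> balance=332408
3. pay 124079 -> balance=212118
4. pay 112596 -> balance=101940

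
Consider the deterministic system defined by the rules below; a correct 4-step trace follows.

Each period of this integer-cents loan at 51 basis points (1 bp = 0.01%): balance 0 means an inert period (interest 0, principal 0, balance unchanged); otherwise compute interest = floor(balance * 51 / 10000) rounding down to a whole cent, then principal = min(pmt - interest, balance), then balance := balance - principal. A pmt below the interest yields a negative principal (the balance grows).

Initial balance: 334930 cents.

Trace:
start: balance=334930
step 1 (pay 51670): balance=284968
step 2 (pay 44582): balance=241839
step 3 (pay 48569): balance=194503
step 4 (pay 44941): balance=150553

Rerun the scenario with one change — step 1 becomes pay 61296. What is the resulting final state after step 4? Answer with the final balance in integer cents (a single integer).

(re-executing from step 1 with the substitution; state before step 1: balance=334930)
step 1 (pay 61296): balance=275342
step 2 (pay 44582): balance=232164
step 3 (pay 48569): balance=184779
step 4 (pay 44941): balance=140780

140780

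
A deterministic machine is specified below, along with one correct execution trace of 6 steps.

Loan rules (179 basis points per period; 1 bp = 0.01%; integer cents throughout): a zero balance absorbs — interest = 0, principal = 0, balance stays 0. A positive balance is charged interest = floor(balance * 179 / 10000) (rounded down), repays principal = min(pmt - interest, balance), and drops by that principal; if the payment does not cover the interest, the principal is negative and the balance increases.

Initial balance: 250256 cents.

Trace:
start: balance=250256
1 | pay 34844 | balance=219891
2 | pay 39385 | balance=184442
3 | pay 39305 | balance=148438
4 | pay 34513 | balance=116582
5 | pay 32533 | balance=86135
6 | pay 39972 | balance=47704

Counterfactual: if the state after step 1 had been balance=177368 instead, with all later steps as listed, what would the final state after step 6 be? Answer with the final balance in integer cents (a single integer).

1236

state after step 1 := balance=177368
2 | pay 39385 | balance=141157
3 | pay 39305 | balance=104378
4 | pay 34513 | balance=71733
5 | pay 32533 | balance=40484
6 | pay 39972 | balance=1236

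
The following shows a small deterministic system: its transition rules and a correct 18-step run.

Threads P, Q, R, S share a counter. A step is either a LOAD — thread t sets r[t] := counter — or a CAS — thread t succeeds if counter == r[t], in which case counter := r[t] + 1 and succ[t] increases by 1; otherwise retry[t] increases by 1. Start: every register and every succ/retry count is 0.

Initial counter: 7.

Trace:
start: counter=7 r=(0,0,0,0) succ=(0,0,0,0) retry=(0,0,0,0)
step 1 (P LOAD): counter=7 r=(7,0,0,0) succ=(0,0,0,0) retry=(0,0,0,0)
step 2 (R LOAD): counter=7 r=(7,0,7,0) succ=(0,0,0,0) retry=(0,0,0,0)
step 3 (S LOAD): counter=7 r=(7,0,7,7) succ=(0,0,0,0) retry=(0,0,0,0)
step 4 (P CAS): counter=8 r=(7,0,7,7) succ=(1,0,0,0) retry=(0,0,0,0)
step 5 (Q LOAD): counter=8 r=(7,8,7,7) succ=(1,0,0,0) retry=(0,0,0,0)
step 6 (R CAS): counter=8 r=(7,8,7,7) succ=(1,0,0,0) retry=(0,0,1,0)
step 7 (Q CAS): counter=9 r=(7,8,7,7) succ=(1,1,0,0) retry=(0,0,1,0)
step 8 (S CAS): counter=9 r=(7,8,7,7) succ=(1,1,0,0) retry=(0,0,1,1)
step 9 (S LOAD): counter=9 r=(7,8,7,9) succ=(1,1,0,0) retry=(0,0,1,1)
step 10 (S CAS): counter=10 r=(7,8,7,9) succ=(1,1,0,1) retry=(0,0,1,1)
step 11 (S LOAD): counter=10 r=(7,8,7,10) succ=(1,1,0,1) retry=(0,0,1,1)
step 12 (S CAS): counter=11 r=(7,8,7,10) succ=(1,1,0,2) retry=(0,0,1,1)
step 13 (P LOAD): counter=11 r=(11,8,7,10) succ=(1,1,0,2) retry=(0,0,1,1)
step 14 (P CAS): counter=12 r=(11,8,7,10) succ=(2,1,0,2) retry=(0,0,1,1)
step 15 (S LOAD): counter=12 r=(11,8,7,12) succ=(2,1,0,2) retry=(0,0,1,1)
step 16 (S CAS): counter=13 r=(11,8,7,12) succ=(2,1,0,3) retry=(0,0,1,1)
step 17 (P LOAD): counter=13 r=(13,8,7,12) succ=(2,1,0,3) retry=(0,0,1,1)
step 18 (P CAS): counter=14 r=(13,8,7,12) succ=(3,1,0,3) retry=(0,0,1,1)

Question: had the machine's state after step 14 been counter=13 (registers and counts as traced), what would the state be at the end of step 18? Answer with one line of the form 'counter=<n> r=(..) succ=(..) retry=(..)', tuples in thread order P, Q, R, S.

counter=15 r=(14,8,7,13) succ=(3,1,0,3) retry=(0,0,1,1)

state after step 14 := counter=13 r=(11,8,7,10) succ=(2,1,0,2) retry=(0,0,1,1)
step 15 (S LOAD): counter=13 r=(11,8,7,13) succ=(2,1,0,2) retry=(0,0,1,1)
step 16 (S CAS): counter=14 r=(11,8,7,13) succ=(2,1,0,3) retry=(0,0,1,1)
step 17 (P LOAD): counter=14 r=(14,8,7,13) succ=(2,1,0,3) retry=(0,0,1,1)
step 18 (P CAS): counter=15 r=(14,8,7,13) succ=(3,1,0,3) retry=(0,0,1,1)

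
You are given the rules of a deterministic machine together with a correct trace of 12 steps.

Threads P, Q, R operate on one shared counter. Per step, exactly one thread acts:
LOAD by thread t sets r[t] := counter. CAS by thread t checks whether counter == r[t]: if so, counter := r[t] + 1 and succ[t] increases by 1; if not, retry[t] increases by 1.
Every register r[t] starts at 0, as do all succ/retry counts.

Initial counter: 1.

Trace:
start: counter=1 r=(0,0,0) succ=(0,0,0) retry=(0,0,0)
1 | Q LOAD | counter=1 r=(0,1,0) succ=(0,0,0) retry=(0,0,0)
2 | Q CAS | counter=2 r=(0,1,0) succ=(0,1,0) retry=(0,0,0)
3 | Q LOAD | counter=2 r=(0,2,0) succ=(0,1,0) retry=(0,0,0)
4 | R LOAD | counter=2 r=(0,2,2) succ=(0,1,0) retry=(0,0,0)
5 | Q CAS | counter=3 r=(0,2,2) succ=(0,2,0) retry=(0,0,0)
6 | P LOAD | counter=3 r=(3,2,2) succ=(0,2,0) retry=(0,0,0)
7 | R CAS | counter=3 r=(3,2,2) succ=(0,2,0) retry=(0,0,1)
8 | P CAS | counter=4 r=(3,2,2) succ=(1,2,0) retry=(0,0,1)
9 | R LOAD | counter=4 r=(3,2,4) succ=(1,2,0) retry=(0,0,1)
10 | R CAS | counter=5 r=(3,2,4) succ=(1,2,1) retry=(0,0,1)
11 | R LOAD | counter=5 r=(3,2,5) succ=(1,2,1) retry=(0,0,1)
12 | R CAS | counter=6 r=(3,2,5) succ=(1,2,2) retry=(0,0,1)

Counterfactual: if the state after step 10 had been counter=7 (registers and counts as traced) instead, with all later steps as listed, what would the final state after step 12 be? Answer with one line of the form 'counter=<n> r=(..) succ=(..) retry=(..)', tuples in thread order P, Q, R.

counter=8 r=(3,2,7) succ=(1,2,2) retry=(0,0,1)

state after step 10 := counter=7 r=(3,2,4) succ=(1,2,1) retry=(0,0,1)
11 | R LOAD | counter=7 r=(3,2,7) succ=(1,2,1) retry=(0,0,1)
12 | R CAS | counter=8 r=(3,2,7) succ=(1,2,2) retry=(0,0,1)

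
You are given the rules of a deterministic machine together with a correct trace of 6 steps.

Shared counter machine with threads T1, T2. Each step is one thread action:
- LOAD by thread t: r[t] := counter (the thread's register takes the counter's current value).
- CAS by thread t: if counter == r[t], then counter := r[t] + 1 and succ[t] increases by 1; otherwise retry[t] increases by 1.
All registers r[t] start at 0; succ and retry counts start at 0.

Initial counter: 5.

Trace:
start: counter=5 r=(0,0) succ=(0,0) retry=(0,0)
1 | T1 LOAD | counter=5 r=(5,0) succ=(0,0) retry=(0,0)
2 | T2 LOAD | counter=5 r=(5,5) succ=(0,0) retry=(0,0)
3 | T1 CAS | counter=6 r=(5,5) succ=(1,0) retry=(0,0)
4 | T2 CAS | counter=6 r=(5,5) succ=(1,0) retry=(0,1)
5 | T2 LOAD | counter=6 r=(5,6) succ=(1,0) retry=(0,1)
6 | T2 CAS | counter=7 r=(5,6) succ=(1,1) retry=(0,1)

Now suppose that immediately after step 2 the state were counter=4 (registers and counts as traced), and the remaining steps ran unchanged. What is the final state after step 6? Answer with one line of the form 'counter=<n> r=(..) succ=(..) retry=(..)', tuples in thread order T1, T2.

counter=5 r=(5,4) succ=(0,1) retry=(1,1)

state after step 2 := counter=4 r=(5,5) succ=(0,0) retry=(0,0)
3 | T1 CAS | counter=4 r=(5,5) succ=(0,0) retry=(1,0)
4 | T2 CAS | counter=4 r=(5,5) succ=(0,0) retry=(1,1)
5 | T2 LOAD | counter=4 r=(5,4) succ=(0,0) retry=(1,1)
6 | T2 CAS | counter=5 r=(5,4) succ=(0,1) retry=(1,1)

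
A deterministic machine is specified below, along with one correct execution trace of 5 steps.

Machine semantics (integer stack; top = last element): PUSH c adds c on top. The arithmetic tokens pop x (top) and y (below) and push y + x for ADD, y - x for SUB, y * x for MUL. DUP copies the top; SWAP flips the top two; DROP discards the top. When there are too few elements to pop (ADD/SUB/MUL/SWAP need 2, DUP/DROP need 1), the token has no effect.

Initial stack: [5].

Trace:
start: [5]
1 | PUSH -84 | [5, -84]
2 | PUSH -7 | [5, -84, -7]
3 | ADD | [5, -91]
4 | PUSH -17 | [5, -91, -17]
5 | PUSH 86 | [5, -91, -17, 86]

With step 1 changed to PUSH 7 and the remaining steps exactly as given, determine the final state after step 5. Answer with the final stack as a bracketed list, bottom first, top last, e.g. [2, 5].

[5, 0, -17, 86]

(re-executing from step 1 with the substitution; state before step 1: [5])
1 | PUSH 7 | [5, 7]
2 | PUSH -7 | [5, 7, -7]
3 | ADD | [5, 0]
4 | PUSH -17 | [5, 0, -17]
5 | PUSH 86 | [5, 0, -17, 86]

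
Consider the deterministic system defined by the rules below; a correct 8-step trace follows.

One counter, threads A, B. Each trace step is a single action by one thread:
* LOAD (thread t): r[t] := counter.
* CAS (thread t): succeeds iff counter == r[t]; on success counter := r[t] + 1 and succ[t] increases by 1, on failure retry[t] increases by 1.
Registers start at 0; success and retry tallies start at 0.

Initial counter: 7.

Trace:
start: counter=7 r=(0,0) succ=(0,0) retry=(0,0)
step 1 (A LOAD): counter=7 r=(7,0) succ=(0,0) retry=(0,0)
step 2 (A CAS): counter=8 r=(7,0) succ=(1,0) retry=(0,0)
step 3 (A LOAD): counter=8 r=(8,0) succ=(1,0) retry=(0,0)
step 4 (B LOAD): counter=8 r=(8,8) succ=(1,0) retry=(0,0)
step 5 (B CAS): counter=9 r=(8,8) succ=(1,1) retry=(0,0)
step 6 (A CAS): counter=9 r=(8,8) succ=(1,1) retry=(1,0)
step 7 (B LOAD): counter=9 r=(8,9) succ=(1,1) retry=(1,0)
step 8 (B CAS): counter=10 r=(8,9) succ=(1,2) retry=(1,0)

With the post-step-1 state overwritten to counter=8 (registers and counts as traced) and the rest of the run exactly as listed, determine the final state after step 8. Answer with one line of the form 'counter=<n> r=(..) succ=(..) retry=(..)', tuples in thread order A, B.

state after step 1 := counter=8 r=(7,0) succ=(0,0) retry=(0,0)
step 2 (A CAS): counter=8 r=(7,0) succ=(0,0) retry=(1,0)
step 3 (A LOAD): counter=8 r=(8,0) succ=(0,0) retry=(1,0)
step 4 (B LOAD): counter=8 r=(8,8) succ=(0,0) retry=(1,0)
step 5 (B CAS): counter=9 r=(8,8) succ=(0,1) retry=(1,0)
step 6 (A CAS): counter=9 r=(8,8) succ=(0,1) retry=(2,0)
step 7 (B LOAD): counter=9 r=(8,9) succ=(0,1) retry=(2,0)
step 8 (B CAS): counter=10 r=(8,9) succ=(0,2) retry=(2,0)

counter=10 r=(8,9) succ=(0,2) retry=(2,0)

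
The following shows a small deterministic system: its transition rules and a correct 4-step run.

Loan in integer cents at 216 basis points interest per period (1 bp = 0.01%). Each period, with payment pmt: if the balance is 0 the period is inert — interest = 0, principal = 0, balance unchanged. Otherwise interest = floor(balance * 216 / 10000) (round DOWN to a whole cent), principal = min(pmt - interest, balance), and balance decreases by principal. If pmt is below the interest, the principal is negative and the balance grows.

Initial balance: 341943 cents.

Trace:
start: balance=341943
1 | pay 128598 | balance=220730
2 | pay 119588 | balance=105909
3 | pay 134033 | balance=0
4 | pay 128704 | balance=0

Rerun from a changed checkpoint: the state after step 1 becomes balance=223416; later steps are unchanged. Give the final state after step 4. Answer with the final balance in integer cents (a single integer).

0

state after step 1 := balance=223416
2 | pay 119588 | balance=108653
3 | pay 134033 | balance=0
4 | pay 128704 | balance=0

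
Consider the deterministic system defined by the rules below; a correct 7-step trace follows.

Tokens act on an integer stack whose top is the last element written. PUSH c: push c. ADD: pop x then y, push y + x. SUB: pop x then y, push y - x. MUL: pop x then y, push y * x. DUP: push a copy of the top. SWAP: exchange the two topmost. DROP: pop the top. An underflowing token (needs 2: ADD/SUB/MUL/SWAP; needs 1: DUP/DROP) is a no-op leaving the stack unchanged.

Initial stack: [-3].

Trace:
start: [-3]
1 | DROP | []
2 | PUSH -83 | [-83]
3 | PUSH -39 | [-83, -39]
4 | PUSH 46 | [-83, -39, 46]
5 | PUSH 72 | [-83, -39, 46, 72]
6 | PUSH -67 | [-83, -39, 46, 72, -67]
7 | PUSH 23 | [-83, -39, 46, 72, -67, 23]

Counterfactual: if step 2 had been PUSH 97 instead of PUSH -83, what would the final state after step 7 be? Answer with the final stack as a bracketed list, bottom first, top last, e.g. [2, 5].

(re-executing from step 2 with the substitution; state before step 2: [])
2 | PUSH 97 | [97]
3 | PUSH -39 | [97, -39]
4 | PUSH 46 | [97, -39, 46]
5 | PUSH 72 | [97, -39, 46, 72]
6 | PUSH -67 | [97, -39, 46, 72, -67]
7 | PUSH 23 | [97, -39, 46, 72, -67, 23]

[97, -39, 46, 72, -67, 23]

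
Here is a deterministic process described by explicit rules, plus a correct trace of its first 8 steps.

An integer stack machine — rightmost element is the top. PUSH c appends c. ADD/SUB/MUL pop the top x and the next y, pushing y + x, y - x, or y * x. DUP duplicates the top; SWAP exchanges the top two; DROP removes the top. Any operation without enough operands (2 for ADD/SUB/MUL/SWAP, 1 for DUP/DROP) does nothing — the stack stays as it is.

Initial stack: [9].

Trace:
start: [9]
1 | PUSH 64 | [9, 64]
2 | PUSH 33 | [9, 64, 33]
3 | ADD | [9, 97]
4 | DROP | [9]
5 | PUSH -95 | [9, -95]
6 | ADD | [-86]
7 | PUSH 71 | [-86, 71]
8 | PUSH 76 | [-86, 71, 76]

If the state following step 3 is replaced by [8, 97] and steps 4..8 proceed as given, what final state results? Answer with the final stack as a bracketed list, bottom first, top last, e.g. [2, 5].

[-87, 71, 76]

state after step 3 := [8, 97]
4 | DROP | [8]
5 | PUSH -95 | [8, -95]
6 | ADD | [-87]
7 | PUSH 71 | [-87, 71]
8 | PUSH 76 | [-87, 71, 76]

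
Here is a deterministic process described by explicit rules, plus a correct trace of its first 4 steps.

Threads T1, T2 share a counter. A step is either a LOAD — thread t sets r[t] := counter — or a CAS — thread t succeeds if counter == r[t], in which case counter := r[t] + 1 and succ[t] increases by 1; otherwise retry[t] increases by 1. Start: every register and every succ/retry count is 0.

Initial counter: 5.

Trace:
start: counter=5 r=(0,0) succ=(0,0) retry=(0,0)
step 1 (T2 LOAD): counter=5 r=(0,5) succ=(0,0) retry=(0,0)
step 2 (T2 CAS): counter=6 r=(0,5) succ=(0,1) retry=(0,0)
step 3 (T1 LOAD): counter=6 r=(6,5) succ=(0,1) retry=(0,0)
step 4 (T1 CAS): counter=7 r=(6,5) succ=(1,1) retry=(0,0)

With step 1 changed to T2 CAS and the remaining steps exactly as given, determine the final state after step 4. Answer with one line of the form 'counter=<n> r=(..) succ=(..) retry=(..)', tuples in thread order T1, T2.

(re-executing from step 1 with the substitution; state before step 1: counter=5 r=(0,0) succ=(0,0) retry=(0,0))
step 1 (T2 CAS): counter=5 r=(0,0) succ=(0,0) retry=(0,1)
step 2 (T2 CAS): counter=5 r=(0,0) succ=(0,0) retry=(0,2)
step 3 (T1 LOAD): counter=5 r=(5,0) succ=(0,0) retry=(0,2)
step 4 (T1 CAS): counter=6 r=(5,0) succ=(1,0) retry=(0,2)

counter=6 r=(5,0) succ=(1,0) retry=(0,2)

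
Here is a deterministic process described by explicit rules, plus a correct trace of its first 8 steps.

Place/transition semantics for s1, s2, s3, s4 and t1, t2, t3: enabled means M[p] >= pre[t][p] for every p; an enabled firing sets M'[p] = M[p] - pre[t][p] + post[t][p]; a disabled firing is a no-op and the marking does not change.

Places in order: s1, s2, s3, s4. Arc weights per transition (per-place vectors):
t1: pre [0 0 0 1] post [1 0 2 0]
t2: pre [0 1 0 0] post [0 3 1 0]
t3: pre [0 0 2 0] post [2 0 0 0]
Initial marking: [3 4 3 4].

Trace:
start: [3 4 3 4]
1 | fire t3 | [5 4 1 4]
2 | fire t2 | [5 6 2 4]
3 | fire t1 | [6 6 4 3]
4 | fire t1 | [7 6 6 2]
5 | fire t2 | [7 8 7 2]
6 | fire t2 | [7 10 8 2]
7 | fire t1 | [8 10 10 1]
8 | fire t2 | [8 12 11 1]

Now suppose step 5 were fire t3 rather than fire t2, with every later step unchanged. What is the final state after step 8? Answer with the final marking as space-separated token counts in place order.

10 10 8 1

(re-executing from step 5 with the substitution; state before step 5: [7 6 6 2])
5 | fire t3 | [9 6 4 2]
6 | fire t2 | [9 8 5 2]
7 | fire t1 | [10 8 7 1]
8 | fire t2 | [10 10 8 1]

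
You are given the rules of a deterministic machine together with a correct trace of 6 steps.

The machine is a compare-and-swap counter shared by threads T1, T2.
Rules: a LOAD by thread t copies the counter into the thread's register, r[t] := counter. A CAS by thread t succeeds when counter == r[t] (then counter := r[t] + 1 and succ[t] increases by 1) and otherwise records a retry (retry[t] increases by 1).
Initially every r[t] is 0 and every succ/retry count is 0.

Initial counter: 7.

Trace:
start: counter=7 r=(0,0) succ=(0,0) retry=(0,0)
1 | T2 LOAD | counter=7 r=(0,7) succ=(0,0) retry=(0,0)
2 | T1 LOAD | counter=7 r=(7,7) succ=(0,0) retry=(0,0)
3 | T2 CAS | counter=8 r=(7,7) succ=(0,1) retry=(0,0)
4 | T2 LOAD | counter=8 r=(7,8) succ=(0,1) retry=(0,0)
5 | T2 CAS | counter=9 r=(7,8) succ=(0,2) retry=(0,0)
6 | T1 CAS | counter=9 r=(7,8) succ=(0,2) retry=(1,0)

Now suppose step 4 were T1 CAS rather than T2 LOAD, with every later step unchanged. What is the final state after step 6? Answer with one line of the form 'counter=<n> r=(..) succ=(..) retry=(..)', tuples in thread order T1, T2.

(re-executing from step 4 with the substitution; state before step 4: counter=8 r=(7,7) succ=(0,1) retry=(0,0))
4 | T1 CAS | counter=8 r=(7,7) succ=(0,1) retry=(1,0)
5 | T2 CAS | counter=8 r=(7,7) succ=(0,1) retry=(1,1)
6 | T1 CAS | counter=8 r=(7,7) succ=(0,1) retry=(2,1)

counter=8 r=(7,7) succ=(0,1) retry=(2,1)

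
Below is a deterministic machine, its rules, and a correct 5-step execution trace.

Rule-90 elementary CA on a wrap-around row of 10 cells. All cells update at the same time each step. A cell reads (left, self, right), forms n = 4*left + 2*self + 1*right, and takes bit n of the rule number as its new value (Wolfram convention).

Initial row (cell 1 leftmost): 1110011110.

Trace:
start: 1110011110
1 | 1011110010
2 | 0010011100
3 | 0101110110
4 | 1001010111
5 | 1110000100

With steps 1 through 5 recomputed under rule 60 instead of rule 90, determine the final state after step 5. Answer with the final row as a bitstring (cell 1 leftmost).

1000110100

(re-executing steps 1..5 under rule 60; state before step 1: 1110011110)
1 | 1001010001
2 | 0101111001
3 | 1111000101
4 | 0000100111
5 | 1000110100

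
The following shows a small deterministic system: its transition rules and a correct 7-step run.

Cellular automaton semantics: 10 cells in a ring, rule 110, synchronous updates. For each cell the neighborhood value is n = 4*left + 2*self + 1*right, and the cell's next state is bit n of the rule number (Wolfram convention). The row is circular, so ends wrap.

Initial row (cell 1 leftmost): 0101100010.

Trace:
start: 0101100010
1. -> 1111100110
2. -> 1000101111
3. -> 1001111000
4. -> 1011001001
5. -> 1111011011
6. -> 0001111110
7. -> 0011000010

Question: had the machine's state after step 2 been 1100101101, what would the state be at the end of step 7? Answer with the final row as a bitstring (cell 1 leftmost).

state after step 2 := 1100101101
3. -> 0101111111
4. -> 1111000001
5. -> 0001000011
6. -> 0011000111
7. -> 0111001101

0111001101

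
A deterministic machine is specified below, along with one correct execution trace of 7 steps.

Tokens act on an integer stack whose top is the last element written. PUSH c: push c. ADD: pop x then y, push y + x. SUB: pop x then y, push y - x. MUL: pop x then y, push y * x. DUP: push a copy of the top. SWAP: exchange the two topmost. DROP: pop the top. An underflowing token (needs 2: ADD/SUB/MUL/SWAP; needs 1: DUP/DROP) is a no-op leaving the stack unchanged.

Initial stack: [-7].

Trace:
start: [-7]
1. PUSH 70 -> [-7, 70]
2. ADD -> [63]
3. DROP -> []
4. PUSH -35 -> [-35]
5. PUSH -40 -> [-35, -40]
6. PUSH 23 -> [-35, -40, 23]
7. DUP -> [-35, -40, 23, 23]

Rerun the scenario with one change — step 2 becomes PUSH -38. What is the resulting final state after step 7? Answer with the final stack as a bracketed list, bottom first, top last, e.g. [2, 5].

[-7, 70, -35, -40, 23, 23]

(re-executing from step 2 with the substitution; state before step 2: [-7, 70])
2. PUSH -38 -> [-7, 70, -38]
3. DROP -> [-7, 70]
4. PUSH -35 -> [-7, 70, -35]
5. PUSH -40 -> [-7, 70, -35, -40]
6. PUSH 23 -> [-7, 70, -35, -40, 23]
7. DUP -> [-7, 70, -35, -40, 23, 23]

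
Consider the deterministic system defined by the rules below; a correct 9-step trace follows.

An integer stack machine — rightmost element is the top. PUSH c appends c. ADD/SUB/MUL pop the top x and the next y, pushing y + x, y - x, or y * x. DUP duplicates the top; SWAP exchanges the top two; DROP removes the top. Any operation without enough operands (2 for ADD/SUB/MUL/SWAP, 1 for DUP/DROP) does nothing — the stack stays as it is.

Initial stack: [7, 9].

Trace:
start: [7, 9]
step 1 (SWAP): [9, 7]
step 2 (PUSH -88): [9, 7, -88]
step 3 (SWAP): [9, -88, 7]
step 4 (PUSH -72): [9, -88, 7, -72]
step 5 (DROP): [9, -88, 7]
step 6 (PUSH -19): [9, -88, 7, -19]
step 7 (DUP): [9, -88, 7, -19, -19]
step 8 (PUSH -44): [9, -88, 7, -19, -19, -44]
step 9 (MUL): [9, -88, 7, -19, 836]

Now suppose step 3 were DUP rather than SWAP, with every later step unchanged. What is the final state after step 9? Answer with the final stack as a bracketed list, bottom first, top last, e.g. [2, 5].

[9, 7, -88, -88, -19, 836]

(re-executing from step 3 with the substitution; state before step 3: [9, 7, -88])
step 3 (DUP): [9, 7, -88, -88]
step 4 (PUSH -72): [9, 7, -88, -88, -72]
step 5 (DROP): [9, 7, -88, -88]
step 6 (PUSH -19): [9, 7, -88, -88, -19]
step 7 (DUP): [9, 7, -88, -88, -19, -19]
step 8 (PUSH -44): [9, 7, -88, -88, -19, -19, -44]
step 9 (MUL): [9, 7, -88, -88, -19, 836]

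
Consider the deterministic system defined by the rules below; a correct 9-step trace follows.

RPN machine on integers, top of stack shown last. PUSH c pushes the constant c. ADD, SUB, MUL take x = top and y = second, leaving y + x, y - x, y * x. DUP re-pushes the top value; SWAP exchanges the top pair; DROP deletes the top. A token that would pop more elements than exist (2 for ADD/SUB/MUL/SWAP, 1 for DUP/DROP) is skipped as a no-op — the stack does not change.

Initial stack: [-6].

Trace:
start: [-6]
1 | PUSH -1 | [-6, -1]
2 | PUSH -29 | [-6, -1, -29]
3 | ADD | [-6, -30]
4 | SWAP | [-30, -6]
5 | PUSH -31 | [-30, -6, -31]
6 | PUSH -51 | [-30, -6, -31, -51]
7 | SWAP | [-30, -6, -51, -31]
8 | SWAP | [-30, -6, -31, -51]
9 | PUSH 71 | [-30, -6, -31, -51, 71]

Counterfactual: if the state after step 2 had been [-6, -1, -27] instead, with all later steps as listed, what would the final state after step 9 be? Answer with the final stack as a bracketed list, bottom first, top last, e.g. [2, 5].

[-28, -6, -31, -51, 71]

state after step 2 := [-6, -1, -27]
3 | ADD | [-6, -28]
4 | SWAP | [-28, -6]
5 | PUSH -31 | [-28, -6, -31]
6 | PUSH -51 | [-28, -6, -31, -51]
7 | SWAP | [-28, -6, -51, -31]
8 | SWAP | [-28, -6, -31, -51]
9 | PUSH 71 | [-28, -6, -31, -51, 71]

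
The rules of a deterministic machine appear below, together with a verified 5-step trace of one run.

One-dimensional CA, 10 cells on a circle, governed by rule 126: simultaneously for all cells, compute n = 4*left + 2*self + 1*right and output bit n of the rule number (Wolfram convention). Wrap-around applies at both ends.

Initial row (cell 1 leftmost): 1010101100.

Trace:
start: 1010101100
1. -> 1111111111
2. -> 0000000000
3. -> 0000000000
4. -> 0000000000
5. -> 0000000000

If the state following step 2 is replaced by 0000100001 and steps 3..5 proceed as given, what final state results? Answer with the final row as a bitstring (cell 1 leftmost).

1001110011

state after step 2 := 0000100001
3. -> 1001110011
4. -> 1111011110
5. -> 1001110011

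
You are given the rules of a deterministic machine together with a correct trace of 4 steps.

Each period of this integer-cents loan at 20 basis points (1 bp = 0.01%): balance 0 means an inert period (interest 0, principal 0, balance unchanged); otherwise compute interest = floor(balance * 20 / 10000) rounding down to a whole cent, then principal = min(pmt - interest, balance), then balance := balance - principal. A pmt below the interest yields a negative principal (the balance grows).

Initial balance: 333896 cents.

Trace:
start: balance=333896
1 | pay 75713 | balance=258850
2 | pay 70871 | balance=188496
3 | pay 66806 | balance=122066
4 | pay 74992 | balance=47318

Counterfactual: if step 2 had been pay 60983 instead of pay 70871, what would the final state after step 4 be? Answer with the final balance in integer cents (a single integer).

57245

(re-executing from step 2 with the substitution; state before step 2: balance=258850)
2 | pay 60983 | balance=198384
3 | pay 66806 | balance=131974
4 | pay 74992 | balance=57245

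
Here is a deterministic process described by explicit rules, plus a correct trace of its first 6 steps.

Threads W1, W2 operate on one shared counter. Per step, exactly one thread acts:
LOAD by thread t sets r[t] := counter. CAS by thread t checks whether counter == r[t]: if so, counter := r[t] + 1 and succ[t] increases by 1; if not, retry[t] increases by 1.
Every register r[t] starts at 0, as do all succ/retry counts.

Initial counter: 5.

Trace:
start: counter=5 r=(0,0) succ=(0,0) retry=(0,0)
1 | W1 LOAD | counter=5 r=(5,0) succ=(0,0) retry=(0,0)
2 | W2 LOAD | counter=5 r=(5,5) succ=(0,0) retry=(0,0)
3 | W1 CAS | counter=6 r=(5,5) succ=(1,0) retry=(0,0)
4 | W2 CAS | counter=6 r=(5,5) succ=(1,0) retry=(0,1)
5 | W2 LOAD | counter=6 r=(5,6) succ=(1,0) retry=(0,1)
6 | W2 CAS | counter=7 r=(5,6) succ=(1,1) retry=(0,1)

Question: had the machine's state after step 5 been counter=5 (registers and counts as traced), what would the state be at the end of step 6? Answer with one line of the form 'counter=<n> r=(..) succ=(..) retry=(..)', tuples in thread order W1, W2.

state after step 5 := counter=5 r=(5,6) succ=(1,0) retry=(0,1)
6 | W2 CAS | counter=5 r=(5,6) succ=(1,0) retry=(0,2)

counter=5 r=(5,6) succ=(1,0) retry=(0,2)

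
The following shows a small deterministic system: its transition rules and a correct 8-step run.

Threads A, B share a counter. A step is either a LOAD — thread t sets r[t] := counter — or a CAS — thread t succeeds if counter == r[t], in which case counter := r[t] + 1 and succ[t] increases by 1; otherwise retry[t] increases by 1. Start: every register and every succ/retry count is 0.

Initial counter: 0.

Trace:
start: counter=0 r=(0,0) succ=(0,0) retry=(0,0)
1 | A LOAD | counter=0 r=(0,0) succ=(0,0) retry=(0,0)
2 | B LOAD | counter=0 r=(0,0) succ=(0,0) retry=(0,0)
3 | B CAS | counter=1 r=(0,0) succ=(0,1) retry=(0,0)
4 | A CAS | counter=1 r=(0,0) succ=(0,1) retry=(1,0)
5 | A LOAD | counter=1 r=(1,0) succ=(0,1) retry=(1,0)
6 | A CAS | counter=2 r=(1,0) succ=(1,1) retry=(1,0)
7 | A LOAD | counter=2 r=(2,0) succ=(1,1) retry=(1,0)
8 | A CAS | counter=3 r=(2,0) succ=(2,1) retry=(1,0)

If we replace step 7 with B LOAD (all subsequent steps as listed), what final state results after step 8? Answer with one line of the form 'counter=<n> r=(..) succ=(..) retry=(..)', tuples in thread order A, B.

counter=2 r=(1,2) succ=(1,1) retry=(2,0)

(re-executing from step 7 with the substitution; state before step 7: counter=2 r=(1,0) succ=(1,1) retry=(1,0))
7 | B LOAD | counter=2 r=(1,2) succ=(1,1) retry=(1,0)
8 | A CAS | counter=2 r=(1,2) succ=(1,1) retry=(2,0)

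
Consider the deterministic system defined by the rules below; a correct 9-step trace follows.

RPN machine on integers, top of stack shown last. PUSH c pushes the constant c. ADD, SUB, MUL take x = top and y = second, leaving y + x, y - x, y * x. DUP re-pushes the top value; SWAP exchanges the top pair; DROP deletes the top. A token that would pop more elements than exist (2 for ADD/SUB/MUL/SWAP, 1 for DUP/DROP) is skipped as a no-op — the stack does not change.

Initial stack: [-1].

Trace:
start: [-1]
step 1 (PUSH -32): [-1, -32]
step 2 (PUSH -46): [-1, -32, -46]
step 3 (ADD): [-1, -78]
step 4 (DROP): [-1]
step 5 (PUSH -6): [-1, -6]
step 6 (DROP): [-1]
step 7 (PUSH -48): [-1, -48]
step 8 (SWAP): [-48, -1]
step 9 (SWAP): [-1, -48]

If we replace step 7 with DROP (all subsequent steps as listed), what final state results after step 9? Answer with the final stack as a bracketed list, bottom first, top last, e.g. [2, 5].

(re-executing from step 7 with the substitution; state before step 7: [-1])
step 7 (DROP): []
step 8 (SWAP): []
step 9 (SWAP): []

[]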